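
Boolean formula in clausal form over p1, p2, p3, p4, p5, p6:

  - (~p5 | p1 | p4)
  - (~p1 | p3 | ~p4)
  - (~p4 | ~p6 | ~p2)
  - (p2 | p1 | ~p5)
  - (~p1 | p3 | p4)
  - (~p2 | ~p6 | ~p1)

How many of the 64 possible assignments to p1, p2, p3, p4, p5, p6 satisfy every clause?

28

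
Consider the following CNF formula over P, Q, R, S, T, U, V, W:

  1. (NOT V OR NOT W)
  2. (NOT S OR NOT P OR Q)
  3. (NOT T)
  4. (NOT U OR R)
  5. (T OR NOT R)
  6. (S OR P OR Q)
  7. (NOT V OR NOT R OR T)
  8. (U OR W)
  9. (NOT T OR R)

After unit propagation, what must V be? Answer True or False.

False

(NOT T) is a unit clause: T = False.
(T OR NOT R) with T = False leaves only NOT R, so R = False.
(NOT U OR R): since R = False, the clause reduces to (NOT U). U = False.
(W OR U): since U = False, the clause reduces to (W). W = True.
From (NOT W OR NOT V) and W = True: V = False.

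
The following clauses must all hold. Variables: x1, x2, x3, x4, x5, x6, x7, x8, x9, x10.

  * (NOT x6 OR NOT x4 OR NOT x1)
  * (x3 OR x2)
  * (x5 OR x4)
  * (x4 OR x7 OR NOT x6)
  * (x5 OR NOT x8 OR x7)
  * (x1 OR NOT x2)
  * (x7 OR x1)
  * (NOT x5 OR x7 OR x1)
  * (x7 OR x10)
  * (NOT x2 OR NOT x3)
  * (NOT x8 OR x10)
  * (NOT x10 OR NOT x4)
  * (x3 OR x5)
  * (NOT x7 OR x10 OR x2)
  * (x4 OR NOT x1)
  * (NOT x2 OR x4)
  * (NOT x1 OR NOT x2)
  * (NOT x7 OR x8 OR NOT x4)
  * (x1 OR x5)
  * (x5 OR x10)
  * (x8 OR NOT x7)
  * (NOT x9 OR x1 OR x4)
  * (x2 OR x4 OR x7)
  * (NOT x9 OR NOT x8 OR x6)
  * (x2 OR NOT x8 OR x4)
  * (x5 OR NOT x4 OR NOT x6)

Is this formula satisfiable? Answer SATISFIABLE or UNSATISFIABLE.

UNSATISFIABLE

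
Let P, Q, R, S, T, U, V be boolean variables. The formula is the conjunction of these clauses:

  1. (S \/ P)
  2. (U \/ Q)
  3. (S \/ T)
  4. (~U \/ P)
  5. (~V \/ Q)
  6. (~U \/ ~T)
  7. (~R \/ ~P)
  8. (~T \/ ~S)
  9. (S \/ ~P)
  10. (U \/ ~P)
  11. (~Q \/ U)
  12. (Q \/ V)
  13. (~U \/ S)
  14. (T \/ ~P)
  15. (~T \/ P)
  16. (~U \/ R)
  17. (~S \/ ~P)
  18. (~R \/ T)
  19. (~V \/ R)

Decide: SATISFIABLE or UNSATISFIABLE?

P = True:
  propagation gives R=False, S=True; an empty clause results — contradiction.
P = False:
  propagation gives S=True, U=False, Q=True; an empty clause results — contradiction.
Every branch closes, so no satisfying assignment exists.

UNSATISFIABLE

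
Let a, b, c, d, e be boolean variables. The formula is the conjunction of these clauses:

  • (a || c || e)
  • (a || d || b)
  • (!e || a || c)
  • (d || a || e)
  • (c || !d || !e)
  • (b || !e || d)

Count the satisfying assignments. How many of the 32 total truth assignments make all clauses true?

17

Case analysis on e and a:
  e=T, a=T: remaining (b,c,d) ∈ {(F,T,T); (T,F,F); (T,T,F); (T,T,T)} — 4.
  e=T, a=F: remaining (b,c,d) ∈ {(F,T,T); (T,T,F); (T,T,T)} — 3.
  e=F, a=T: b, c, d free → 2^3 = 8.
  e=F, a=F: remaining (b,c,d) ∈ {(F,T,T); (T,T,T)} — 2.
Total: 4 + 3 + 8 + 2 = 17.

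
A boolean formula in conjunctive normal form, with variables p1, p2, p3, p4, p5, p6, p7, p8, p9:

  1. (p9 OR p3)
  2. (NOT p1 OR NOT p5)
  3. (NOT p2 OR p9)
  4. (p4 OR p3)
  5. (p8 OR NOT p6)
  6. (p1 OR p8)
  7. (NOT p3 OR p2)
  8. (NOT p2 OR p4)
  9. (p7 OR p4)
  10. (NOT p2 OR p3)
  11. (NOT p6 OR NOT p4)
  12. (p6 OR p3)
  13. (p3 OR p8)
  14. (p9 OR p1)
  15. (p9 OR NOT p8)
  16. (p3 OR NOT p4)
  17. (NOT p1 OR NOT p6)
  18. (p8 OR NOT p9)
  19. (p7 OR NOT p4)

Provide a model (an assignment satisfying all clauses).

p1=False, p2=True, p3=True, p4=True, p5=True, p6=False, p7=True, p8=True, p9=True

Check each clause:
  1. (p3 OR p9) — p9 is true.
  2. (NOT p1 OR NOT p5) — NOT p1 is true.
  3. (p9 OR NOT p2) — p9 is true.
  4. (p3 OR p4) — p3 is true.
  5. (p8 OR NOT p6) — p8 is true.
  6. (p8 OR p1) — p8 is true.
  7. (NOT p3 OR p2) — p2 is true.
  8. (p4 OR NOT p2) — p4 is true.
  9. (p4 OR p7) — p4 is true.
  10. (NOT p2 OR p3) — p3 is true.
  11. (NOT p6 OR NOT p4) — NOT p6 is true.
  12. (p3 OR p6) — p3 is true.
  13. (p8 OR p3) — p8 is true.
  14. (p1 OR p9) — p9 is true.
  15. (p9 OR NOT p8) — p9 is true.
  16. (NOT p4 OR p3) — p3 is true.
  17. (NOT p1 OR NOT p6) — NOT p6 is true.
  18. (p8 OR NOT p9) — p8 is true.
  19. (p7 OR NOT p4) — p7 is true.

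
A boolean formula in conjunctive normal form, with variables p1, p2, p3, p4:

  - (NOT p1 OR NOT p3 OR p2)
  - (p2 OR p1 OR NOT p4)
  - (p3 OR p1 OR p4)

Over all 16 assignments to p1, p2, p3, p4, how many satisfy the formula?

10

Case analysis on p1 and p2:
  p1=T, p2=T: remaining (p3,p4) ∈ {(F,F); (F,T); (T,F); (T,T)} — 4.
  p1=T, p2=F: remaining (p3,p4) ∈ {(F,F); (F,T)} — 2.
  p1=F, p2=T: remaining (p3,p4) ∈ {(F,T); (T,F); (T,T)} — 3.
  p1=F, p2=F: remaining (p3,p4) ∈ {(T,F)} — 1.
Total: 4 + 2 + 3 + 1 = 10.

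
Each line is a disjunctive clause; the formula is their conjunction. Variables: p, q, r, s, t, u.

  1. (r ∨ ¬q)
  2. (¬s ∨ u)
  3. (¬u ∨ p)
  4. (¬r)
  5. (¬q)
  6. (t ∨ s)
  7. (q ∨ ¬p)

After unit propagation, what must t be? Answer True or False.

(¬r) is a unit clause: r = False.
From (r ∨ ¬q) and r = False: q = False.
From (q ∨ ¬p) and q = False: p = False.
From (¬u ∨ p) and p = False: u = False.
In (u ∨ ¬s), u is now false; ¬s must hold, so s = False.
From (s ∨ t) and s = False: t = True.

True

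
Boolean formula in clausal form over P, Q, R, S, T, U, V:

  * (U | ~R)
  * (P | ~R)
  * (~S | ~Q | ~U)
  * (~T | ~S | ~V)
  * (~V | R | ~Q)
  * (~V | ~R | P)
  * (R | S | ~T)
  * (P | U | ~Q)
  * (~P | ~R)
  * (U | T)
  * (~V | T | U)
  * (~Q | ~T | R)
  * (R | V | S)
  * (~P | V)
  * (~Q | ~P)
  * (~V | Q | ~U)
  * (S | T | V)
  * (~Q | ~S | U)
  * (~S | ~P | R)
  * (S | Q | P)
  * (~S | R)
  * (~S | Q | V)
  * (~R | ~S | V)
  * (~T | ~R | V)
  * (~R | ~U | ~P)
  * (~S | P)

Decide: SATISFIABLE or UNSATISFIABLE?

R = True:
  propagation gives U=True, P=True; an empty clause results — contradiction.
R = False:
  propagation gives S=False, T=False, U=True, V=True; an empty clause results — contradiction.
Every branch closes, so no satisfying assignment exists.

UNSATISFIABLE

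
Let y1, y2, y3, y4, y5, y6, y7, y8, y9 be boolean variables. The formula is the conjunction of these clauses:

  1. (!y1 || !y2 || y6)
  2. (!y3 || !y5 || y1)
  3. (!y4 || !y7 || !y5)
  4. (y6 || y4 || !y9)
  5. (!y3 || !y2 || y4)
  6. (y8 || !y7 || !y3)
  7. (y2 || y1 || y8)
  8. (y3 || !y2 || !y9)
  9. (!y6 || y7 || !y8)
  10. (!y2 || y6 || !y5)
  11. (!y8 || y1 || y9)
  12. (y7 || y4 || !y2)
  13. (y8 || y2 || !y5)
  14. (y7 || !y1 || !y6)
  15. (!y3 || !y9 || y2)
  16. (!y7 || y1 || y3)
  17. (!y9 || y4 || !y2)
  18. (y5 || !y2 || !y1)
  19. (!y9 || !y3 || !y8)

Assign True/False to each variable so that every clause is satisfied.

y1=1, y2=0, y3=0, y4=1, y5=0, y6=1, y7=1, y8=1, y9=1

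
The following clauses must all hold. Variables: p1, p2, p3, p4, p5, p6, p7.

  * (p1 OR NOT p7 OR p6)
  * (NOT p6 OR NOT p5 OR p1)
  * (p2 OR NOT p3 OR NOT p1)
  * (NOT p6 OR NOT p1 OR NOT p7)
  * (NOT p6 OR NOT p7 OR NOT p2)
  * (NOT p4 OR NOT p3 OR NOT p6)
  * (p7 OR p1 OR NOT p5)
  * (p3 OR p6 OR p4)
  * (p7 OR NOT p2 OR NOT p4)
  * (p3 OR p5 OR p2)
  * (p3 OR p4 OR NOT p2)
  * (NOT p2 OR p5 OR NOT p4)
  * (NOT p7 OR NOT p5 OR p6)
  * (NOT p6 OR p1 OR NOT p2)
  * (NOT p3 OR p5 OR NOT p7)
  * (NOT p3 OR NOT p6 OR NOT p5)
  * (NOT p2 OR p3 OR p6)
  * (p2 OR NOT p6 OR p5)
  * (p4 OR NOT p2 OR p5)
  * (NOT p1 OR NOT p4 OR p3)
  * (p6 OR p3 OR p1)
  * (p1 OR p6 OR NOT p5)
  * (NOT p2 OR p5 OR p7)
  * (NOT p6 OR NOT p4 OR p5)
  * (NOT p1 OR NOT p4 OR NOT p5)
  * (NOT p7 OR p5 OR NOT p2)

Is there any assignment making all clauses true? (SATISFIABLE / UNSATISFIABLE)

SATISFIABLE

Branch on p1: take p1 = False.
Try p2 = False.
Branch on p3: take p3 = True.
For the remaining variables, p4 = False, p5 = False, p6 = False, p7 = False works.
So p1=False, p2=False, p3=True, p4=False, p5=False, p6=False, p7=False is a satisfying assignment.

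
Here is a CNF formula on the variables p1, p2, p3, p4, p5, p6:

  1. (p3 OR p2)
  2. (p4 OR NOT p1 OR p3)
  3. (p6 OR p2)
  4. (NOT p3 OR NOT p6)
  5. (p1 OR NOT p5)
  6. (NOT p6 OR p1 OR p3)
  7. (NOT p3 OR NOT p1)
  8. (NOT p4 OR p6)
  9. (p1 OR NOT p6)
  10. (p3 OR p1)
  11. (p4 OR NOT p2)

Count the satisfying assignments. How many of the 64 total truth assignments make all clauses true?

2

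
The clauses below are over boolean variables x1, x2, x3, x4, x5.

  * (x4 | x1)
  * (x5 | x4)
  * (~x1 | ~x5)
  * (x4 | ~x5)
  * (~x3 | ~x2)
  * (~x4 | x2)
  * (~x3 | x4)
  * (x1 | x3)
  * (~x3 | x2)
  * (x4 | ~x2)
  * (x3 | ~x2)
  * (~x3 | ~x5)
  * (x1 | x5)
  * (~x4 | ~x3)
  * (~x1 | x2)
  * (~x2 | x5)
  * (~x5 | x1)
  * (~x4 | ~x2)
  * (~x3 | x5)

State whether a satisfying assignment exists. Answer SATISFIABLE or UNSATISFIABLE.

UNSATISFIABLE

x2 = True:
  propagation gives x3=False; an empty clause results — contradiction.
x2 = False:
  propagation gives x4=False, x1=True; an empty clause results — contradiction.
Every branch closes, so no satisfying assignment exists.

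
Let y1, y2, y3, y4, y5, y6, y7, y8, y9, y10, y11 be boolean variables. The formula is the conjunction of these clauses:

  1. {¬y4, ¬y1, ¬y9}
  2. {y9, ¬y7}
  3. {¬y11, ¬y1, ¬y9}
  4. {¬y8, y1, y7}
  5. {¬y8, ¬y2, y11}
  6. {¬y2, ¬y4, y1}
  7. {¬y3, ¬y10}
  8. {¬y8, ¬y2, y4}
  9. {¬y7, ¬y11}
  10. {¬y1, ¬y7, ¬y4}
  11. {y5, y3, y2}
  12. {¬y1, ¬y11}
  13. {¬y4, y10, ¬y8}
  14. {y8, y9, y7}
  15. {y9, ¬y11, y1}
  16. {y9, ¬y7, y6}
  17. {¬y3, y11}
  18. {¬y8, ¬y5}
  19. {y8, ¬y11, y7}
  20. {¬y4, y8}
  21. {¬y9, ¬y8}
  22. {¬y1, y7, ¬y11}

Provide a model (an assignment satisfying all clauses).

y1=True  y2=False  y3=False  y4=False  y5=True  y6=False  y7=False  y8=False  y9=True  y10=False  y11=False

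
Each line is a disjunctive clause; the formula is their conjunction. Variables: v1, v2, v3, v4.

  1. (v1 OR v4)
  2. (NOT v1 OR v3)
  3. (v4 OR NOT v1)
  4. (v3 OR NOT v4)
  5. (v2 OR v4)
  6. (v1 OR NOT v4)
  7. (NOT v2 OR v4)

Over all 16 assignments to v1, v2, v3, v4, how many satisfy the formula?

2

Satisfying assignments:
  v1=1 v2=0 v3=1 v4=1
  v1=1 v2=1 v3=1 v4=1
Count: 2.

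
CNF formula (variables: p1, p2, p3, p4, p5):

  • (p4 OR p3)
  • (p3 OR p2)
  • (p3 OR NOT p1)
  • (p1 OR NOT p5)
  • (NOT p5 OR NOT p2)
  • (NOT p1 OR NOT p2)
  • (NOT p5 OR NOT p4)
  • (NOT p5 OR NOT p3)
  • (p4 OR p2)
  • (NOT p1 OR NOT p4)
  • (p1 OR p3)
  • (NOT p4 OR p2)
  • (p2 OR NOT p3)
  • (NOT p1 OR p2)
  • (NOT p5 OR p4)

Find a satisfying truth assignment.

p1=F, p2=T, p3=T, p4=F, p5=F

Check each clause:
  1. (p3 OR p4) — p3 is true.
  2. (p2 OR p3) — p2 is true.
  3. (NOT p1 OR p3) — p3 is true.
  4. (NOT p5 OR p1) — NOT p5 is true.
  5. (NOT p2 OR NOT p5) — NOT p5 is true.
  6. (NOT p1 OR NOT p2) — NOT p1 is true.
  7. (NOT p4 OR NOT p5) — NOT p5 is true.
  8. (NOT p3 OR NOT p5) — NOT p5 is true.
  9. (p4 OR p2) — p2 is true.
  10. (NOT p1 OR NOT p4) — NOT p4 is true.
  11. (p3 OR p1) — p3 is true.
  12. (NOT p4 OR p2) — p2 is true.
  13. (NOT p3 OR p2) — p2 is true.
  14. (NOT p1 OR p2) — p2 is true.
  15. (NOT p5 OR p4) — NOT p5 is true.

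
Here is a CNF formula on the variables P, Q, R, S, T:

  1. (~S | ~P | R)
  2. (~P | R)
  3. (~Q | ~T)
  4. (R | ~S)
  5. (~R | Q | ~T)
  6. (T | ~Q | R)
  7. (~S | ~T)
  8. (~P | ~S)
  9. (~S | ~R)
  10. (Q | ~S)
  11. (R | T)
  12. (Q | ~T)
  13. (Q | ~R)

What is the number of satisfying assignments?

2

The models are:
  P=0 Q=1 R=1 S=0 T=0
  P=1 Q=1 R=1 S=0 T=0
Count: 2.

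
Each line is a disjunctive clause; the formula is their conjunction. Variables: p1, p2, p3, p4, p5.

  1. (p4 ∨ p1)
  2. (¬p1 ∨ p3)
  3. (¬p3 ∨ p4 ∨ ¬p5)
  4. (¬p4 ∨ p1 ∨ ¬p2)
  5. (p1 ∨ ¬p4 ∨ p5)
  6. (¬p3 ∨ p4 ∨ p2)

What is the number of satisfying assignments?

7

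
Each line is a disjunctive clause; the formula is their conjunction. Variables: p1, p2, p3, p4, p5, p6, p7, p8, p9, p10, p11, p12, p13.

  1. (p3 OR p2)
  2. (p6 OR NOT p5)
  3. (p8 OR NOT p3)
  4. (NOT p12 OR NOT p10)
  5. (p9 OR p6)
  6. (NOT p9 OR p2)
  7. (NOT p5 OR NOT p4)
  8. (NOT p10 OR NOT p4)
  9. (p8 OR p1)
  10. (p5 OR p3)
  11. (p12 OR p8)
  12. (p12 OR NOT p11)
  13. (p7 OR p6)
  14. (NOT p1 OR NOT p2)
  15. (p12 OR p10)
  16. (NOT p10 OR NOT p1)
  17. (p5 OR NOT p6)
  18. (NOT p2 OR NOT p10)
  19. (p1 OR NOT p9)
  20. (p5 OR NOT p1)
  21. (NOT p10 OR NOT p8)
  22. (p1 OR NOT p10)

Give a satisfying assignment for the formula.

p1 = False  p2 = True  p3 = False  p4 = False  p5 = True  p6 = True  p7 = False  p8 = True  p9 = False  p10 = False  p11 = True  p12 = True  p13 = True

Check each clause:
  1. (p2 OR p3) — p2 is true.
  2. (p6 OR NOT p5) — p6 is true.
  3. (p8 OR NOT p3) — p8 is true.
  4. (NOT p12 OR NOT p10) — NOT p10 is true.
  5. (p6 OR p9) — p6 is true.
  6. (NOT p9 OR p2) — p2 is true.
  7. (NOT p5 OR NOT p4) — NOT p4 is true.
  8. (NOT p4 OR NOT p10) — NOT p4 is true.
  9. (p8 OR p1) — p8 is true.
  10. (p5 OR p3) — p5 is true.
  11. (p8 OR p12) — p8 is true.
  12. (p12 OR NOT p11) — p12 is true.
  13. (p6 OR p7) — p6 is true.
  14. (NOT p1 OR NOT p2) — NOT p1 is true.
  15. (p10 OR p12) — p12 is true.
  16. (NOT p1 OR NOT p10) — NOT p1 is true.
  17. (p5 OR NOT p6) — p5 is true.
  18. (NOT p2 OR NOT p10) — NOT p10 is true.
  19. (p1 OR NOT p9) — NOT p9 is true.
  20. (p5 OR NOT p1) — p5 is true.
  21. (NOT p8 OR NOT p10) — NOT p10 is true.
  22. (p1 OR NOT p10) — NOT p10 is true.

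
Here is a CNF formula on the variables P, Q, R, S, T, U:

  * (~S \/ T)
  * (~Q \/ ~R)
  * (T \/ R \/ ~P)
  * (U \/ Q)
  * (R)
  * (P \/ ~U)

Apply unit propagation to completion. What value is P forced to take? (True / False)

True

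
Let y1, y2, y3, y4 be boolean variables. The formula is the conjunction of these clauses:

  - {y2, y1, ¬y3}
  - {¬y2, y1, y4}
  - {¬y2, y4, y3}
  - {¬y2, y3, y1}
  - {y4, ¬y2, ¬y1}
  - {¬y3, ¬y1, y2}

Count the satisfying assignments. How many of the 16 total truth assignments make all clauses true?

7

Satisfying assignments:
  y1=0 y2=0 y3=0 y4=0
  y1=0 y2=0 y3=0 y4=1
  y1=0 y2=1 y3=1 y4=1
  y1=1 y2=0 y3=0 y4=0
  y1=1 y2=0 y3=0 y4=1
  y1=1 y2=1 y3=0 y4=1
  y1=1 y2=1 y3=1 y4=1
Count: 7.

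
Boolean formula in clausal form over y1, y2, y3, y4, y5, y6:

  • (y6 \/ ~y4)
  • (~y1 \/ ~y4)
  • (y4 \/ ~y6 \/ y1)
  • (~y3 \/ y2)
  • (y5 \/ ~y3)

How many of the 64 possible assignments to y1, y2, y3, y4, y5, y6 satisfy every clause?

20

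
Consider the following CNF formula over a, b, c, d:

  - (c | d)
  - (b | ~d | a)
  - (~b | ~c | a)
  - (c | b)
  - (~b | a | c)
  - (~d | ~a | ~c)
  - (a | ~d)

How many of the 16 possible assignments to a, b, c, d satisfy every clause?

4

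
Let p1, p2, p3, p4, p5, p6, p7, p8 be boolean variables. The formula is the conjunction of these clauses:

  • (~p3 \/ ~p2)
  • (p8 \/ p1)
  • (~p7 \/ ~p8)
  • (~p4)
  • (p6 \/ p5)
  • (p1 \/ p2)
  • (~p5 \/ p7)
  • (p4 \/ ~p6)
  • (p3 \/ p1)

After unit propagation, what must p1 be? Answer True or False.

(~p4) stands alone — p4 = False.
(~p6 \/ p4) with p4 = False leaves only ~p6, so p6 = False.
(p5 \/ p6): since p6 = False, the clause reduces to (p5). p5 = True.
(~p5 \/ p7): since p5 = True, the clause reduces to (p7). p7 = True.
(~p8 \/ ~p7) with p7 = True leaves only ~p8, so p8 = False.
In (p1 \/ p8), p8 is now false; p1 must hold, so p1 = True.

True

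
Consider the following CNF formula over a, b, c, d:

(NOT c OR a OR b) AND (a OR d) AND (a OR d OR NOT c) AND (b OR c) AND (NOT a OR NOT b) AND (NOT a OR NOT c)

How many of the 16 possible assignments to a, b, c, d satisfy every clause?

2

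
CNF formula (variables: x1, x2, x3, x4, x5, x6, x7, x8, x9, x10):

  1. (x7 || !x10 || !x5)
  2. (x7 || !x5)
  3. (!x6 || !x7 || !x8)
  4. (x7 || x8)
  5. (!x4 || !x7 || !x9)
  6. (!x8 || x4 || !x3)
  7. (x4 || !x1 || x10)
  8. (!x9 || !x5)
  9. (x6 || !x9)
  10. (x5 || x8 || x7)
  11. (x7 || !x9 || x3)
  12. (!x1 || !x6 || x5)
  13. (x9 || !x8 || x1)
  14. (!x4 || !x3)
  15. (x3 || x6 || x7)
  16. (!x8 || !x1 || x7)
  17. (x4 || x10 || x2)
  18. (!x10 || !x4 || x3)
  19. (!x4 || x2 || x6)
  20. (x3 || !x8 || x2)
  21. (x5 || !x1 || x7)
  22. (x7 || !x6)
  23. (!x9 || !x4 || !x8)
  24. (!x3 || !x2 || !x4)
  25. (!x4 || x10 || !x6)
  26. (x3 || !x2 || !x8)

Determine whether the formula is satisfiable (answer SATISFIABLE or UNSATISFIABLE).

SATISFIABLE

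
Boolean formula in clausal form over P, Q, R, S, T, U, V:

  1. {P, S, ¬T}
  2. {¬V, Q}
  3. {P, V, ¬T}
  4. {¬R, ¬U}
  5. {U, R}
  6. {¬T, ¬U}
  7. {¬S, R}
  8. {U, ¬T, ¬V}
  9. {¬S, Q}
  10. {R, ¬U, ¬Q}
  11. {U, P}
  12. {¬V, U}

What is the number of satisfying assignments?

8

Case analysis on U and R:
  U=T, R=T: a clause becomes empty — 0.
  U=T, R=F: remaining (P,Q,S,T,V) ∈ {(F,F,F,F,F); (T,F,F,F,F)} — 2.
  U=F, R=T: T free; 3 ways for (P,Q,S,V) × 2^1 = 6.
  U=F, R=F: a clause becomes empty — 0.
Total: 0 + 2 + 6 + 0 = 8.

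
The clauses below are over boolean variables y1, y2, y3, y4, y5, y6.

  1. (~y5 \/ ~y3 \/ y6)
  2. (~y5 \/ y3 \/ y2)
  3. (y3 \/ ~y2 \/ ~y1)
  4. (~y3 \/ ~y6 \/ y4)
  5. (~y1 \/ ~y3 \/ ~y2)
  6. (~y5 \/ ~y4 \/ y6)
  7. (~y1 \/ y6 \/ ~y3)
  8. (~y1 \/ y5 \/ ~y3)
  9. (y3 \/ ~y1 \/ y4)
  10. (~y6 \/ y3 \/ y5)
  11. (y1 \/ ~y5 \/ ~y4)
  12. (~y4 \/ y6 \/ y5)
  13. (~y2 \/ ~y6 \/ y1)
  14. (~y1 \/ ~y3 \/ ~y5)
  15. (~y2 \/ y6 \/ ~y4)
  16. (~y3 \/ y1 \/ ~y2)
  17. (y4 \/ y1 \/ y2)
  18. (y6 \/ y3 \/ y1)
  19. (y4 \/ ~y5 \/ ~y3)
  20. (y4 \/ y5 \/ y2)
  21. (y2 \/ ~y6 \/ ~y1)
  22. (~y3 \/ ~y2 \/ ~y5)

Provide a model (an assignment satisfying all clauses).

y1=F  y2=F  y3=T  y4=T  y5=F  y6=T

Branch on y1: take y1 = False.
Set y2 = False and propagate.
  then y4 is forced to True.
  then y5 is forced to False.
  then y6 is forced to True.
  then y3 is forced to True.
Every clause has at least one true literal under this assignment.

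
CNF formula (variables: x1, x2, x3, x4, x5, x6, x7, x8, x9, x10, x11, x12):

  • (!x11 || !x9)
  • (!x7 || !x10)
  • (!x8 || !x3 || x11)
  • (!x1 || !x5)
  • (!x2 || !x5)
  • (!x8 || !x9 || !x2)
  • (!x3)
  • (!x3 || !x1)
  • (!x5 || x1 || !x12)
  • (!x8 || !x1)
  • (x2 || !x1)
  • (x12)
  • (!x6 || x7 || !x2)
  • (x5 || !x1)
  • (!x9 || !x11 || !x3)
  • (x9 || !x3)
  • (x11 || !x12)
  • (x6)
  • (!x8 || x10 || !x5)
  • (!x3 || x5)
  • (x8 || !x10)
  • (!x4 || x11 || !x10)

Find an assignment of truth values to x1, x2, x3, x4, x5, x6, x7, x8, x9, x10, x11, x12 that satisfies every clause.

x1=F, x2=T, x3=F, x4=F, x5=F, x6=T, x7=T, x8=T, x9=F, x10=F, x11=T, x12=T

(!x3) is a unit clause, so x3 = False.
(x12) is a unit clause, so x12 = True.
Unit propagation: (x11) forces x11 = True.
The clause (!x9) is unit: x9 must be False.
(x6) is a unit clause, so x6 = True.
Set x1 = False and propagate.
  then x5 is forced to False.
The remaining clauses are satisfied by x2 = True, x4 = False, x7 = True, x8 = True, x10 = False.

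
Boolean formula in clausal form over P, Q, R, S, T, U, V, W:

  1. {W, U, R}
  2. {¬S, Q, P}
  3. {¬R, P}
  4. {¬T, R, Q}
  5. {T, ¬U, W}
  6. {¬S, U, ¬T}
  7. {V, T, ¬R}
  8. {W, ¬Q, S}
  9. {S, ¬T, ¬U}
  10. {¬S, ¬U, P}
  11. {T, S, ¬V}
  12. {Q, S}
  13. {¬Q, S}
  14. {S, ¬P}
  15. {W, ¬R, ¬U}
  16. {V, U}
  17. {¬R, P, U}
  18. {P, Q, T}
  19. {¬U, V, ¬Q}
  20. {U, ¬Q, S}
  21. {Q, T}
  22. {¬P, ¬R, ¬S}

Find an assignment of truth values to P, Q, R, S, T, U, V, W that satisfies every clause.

P = T, Q = T, R = F, S = T, T = F, U = T, V = T, W = T

Check each clause:
  1. {U, W, R} — W is true.
  2. {Q, P, ¬S} — P is true.
  3. {P, ¬R} — P is true.
  4. {¬T, Q, R} — Q is true.
  5. {T, W, ¬U} — W is true.
  6. {U, ¬T, ¬S} — ¬T is true.
  7. {T, V, ¬R} — ¬R is true.
  8. {W, S, ¬Q} — W is true.
  9. {¬T, ¬U, S} — ¬T is true.
  10. {¬U, P, ¬S} — P is true.
  11. {S, ¬V, T} — S is true.
  12. {S, Q} — Q is true.
  13. {S, ¬Q} — S is true.
  14. {¬P, S} — S is true.
  15. {¬U, W, ¬R} — W is true.
  16. {U, V} — U is true.
  17. {P, U, ¬R} — P is true.
  18. {Q, T, P} — P is true.
  19. {¬Q, V, ¬U} — V is true.
  20. {U, ¬Q, S} — S is true.
  21. {Q, T} — Q is true.
  22. {¬S, ¬R, ¬P} — ¬R is true.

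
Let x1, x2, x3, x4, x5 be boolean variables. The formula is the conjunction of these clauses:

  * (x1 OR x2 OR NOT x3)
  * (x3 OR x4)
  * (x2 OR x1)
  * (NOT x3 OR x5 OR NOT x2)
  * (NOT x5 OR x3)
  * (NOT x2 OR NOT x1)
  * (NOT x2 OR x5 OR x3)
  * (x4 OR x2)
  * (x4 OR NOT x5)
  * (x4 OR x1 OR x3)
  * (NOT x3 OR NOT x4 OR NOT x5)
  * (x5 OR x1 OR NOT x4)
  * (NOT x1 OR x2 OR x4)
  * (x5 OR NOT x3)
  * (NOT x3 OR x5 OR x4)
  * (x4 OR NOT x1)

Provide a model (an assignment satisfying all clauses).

Branch on x1: take x1 = True.
  then x2 is forced to False.
  then x4 is forced to True.
The remaining clauses are satisfied by x3 = False, x5 = False.

x1=True, x2=False, x3=False, x4=True, x5=False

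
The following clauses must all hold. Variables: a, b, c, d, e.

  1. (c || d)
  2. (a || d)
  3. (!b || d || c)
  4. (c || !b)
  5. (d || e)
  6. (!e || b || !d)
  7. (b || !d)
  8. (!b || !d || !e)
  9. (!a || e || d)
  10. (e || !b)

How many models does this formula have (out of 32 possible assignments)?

Satisfying assignments:
  a=1 b=0 c=1 d=0 e=1
  a=1 b=1 c=1 d=0 e=1
Count: 2.

2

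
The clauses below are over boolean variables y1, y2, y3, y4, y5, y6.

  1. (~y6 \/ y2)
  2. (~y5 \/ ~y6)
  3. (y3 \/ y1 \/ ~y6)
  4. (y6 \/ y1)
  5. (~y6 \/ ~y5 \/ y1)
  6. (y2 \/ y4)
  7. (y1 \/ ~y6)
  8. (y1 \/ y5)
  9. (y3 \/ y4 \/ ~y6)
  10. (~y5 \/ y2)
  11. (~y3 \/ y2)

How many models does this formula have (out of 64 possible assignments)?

12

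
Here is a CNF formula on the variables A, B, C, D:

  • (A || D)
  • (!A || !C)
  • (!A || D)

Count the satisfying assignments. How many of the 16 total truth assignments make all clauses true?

The models are:
  A=0 B=0 C=0 D=1
  A=0 B=0 C=1 D=1
  A=0 B=1 C=0 D=1
  A=0 B=1 C=1 D=1
  A=1 B=0 C=0 D=1
  A=1 B=1 C=0 D=1
That's 6 in total.

6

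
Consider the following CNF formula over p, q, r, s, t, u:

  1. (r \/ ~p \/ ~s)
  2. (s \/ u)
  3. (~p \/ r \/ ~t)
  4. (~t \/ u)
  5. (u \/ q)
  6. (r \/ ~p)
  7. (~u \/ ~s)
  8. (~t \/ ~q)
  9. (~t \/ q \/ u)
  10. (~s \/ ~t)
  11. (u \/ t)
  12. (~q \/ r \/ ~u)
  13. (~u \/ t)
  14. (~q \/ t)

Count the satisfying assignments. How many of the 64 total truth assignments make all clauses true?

Satisfying assignments:
  p=F q=F r=F s=F t=T u=T
  p=F q=F r=T s=F t=T u=T
  p=T q=F r=T s=F t=T u=T
That's 3 in total.

3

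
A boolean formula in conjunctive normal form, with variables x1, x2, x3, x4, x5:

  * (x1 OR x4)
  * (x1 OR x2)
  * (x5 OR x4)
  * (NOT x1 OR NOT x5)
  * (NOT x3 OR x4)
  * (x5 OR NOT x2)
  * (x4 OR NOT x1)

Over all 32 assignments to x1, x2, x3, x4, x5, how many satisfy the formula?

4

The models are:
  x1=F x2=T x3=F x4=T x5=T
  x1=F x2=T x3=T x4=T x5=T
  x1=T x2=F x3=F x4=T x5=F
  x1=T x2=F x3=T x4=T x5=F
That's 4 in total.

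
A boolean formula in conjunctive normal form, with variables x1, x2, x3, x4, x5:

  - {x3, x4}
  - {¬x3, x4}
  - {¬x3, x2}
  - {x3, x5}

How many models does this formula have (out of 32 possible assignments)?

8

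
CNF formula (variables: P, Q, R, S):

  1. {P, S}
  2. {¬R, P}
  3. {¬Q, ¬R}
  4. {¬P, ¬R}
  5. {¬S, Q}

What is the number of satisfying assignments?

4

Satisfying assignments:
  P=0 Q=1 R=0 S=1
  P=1 Q=0 R=0 S=0
  P=1 Q=1 R=0 S=0
  P=1 Q=1 R=0 S=1
That's 4 in total.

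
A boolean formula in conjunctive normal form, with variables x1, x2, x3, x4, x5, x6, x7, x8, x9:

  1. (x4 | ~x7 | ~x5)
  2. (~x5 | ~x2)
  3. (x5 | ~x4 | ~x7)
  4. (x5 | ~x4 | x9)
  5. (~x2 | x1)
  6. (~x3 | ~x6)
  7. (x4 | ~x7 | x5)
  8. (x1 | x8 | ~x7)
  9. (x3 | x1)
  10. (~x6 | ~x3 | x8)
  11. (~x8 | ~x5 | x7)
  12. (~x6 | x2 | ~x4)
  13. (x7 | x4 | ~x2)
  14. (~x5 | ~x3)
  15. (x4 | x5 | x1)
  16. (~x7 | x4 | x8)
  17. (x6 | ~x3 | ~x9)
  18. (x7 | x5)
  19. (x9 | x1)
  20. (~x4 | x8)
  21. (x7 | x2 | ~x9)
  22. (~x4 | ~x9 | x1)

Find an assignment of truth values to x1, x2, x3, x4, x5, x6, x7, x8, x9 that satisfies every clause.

x1 = T, x2 = F, x3 = F, x4 = F, x5 = T, x6 = F, x7 = F, x8 = F, x9 = F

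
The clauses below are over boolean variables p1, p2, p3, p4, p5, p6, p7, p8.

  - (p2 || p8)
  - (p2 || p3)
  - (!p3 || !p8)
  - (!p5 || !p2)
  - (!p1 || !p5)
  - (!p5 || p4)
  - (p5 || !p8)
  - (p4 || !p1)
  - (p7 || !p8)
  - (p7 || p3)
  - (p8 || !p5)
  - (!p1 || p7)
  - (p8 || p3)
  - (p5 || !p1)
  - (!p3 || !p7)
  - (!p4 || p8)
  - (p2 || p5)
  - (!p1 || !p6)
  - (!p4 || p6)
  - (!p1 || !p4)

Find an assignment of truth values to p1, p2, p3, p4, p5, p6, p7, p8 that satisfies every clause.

p1=F, p2=T, p3=T, p4=F, p5=F, p6=F, p7=F, p8=F

Check each clause:
  1. (p8 || p2) — p2 is true.
  2. (p3 || p2) — p2 is true.
  3. (!p3 || !p8) — !p8 is true.
  4. (!p5 || !p2) — !p5 is true.
  5. (!p5 || !p1) — !p5 is true.
  6. (!p5 || p4) — !p5 is true.
  7. (p5 || !p8) — !p8 is true.
  8. (!p1 || p4) — !p1 is true.
  9. (p7 || !p8) — !p8 is true.
  10. (p7 || p3) — p3 is true.
  11. (!p5 || p8) — !p5 is true.
  12. (p7 || !p1) — !p1 is true.
  13. (p8 || p3) — p3 is true.
  14. (!p1 || p5) — !p1 is true.
  15. (!p7 || !p3) — !p7 is true.
  16. (p8 || !p4) — !p4 is true.
  17. (p2 || p5) — p2 is true.
  18. (!p1 || !p6) — !p6 is true.
  19. (!p4 || p6) — !p4 is true.
  20. (!p4 || !p1) — !p4 is true.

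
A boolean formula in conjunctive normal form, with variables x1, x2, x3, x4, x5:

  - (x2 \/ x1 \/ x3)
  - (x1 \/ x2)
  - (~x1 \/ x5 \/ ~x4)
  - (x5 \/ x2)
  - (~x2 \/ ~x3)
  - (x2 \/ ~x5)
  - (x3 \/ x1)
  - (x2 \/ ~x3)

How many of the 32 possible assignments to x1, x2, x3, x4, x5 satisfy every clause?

3

Satisfying assignments:
  x1=T x2=T x3=F x4=F x5=F
  x1=T x2=T x3=F x4=F x5=T
  x1=T x2=T x3=F x4=T x5=T
That's 3 in total.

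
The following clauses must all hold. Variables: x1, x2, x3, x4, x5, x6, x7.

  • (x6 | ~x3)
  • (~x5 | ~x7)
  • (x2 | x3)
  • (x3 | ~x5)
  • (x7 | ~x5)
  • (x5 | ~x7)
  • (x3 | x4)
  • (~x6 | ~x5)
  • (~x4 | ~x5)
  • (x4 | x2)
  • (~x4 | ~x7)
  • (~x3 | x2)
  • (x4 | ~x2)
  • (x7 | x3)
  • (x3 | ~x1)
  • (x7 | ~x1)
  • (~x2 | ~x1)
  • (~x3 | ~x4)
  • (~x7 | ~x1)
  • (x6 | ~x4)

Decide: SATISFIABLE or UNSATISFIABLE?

UNSATISFIABLE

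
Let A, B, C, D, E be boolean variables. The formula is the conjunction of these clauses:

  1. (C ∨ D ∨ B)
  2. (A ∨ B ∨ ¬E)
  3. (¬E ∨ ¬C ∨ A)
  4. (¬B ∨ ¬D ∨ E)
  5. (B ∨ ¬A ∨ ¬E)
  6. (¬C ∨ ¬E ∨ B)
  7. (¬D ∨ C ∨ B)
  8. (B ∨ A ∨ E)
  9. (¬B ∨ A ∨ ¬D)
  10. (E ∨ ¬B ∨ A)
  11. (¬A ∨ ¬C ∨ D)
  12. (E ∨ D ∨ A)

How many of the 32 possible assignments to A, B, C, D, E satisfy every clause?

6

The models are:
  A=F B=T C=F D=F E=T
  A=T B=F C=T D=T E=F
  A=T B=T C=F D=F E=F
  A=T B=T C=F D=F E=T
  A=T B=T C=F D=T E=T
  A=T B=T C=T D=T E=T
Count: 6.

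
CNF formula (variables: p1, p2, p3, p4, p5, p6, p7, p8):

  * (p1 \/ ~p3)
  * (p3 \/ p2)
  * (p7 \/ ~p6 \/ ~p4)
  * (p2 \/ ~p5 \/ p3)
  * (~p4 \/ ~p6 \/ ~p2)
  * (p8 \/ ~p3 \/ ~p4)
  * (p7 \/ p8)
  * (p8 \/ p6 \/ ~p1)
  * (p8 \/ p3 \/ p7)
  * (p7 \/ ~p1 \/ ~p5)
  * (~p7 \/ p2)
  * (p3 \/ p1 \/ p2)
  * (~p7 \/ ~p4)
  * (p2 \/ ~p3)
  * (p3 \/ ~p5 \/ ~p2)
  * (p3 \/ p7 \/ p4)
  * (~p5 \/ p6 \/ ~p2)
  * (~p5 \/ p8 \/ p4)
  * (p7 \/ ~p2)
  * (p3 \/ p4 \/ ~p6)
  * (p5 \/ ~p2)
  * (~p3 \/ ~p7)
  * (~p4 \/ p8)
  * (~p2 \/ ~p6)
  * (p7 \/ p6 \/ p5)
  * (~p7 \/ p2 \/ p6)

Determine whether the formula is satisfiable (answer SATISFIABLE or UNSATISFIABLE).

p2 = True:
  propagation gives p7=True, p4=False, p5=True, p3=True; an empty clause results — contradiction.
p2 = False:
  propagation gives p3=True; an empty clause results — contradiction.
Every branch closes, so no satisfying assignment exists.

UNSATISFIABLE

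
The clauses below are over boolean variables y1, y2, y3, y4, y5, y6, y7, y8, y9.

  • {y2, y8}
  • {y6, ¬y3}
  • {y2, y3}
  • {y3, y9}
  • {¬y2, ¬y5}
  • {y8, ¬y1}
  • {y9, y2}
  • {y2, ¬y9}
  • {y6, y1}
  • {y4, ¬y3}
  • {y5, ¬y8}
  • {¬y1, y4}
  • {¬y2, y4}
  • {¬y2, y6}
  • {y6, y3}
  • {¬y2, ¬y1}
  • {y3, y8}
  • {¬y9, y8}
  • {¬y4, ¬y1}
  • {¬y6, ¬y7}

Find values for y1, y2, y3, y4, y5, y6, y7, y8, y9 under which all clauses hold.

y1=0, y2=1, y3=1, y4=1, y5=0, y6=1, y7=0, y8=0, y9=0

Check each clause:
  1. {y2, y8} — y2 is true.
  2. {¬y3, y6} — y6 is true.
  3. {y2, y3} — y2 is true.
  4. {y9, y3} — y3 is true.
  5. {¬y5, ¬y2} — ¬y5 is true.
  6. {y8, ¬y1} — ¬y1 is true.
  7. {y2, y9} — y2 is true.
  8. {y2, ¬y9} — y2 is true.
  9. {y6, y1} — y6 is true.
  10. {¬y3, y4} — y4 is true.
  11. {¬y8, y5} — ¬y8 is true.
  12. {¬y1, y4} — y4 is true.
  13. {y4, ¬y2} — y4 is true.
  14. {¬y2, y6} — y6 is true.
  15. {y6, y3} — y3 is true.
  16. {¬y2, ¬y1} — ¬y1 is true.
  17. {y3, y8} — y3 is true.
  18. {y8, ¬y9} — ¬y9 is true.
  19. {¬y1, ¬y4} — ¬y1 is true.
  20. {¬y7, ¬y6} — ¬y7 is true.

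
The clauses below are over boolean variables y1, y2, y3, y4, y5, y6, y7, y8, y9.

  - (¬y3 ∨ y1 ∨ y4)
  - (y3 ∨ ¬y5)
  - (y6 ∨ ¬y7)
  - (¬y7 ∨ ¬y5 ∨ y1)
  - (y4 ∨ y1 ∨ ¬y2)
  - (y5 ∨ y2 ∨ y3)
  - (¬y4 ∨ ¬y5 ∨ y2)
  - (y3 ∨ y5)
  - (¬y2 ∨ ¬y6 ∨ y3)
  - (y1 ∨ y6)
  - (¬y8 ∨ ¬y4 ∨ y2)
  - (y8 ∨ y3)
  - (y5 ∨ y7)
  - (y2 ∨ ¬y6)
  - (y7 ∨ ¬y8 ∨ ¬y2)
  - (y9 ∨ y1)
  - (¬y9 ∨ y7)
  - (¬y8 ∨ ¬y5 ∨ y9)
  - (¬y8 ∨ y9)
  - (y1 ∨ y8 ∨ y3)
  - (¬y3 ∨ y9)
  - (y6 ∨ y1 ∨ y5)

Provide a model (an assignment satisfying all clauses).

y1 occurs only positively in the remaining clauses — set y1 = True.
Set y2 = True and propagate.
Try y3 = True.
  then y9 is forced to True.
  then y7 is forced to True.
  then y6 is forced to True.
y4, y5, y8 are now unconstrained; take y4 = False, y5 = False, y8 = True.
Check each clause:
  1. (¬y3 ∨ y1 ∨ y4) — y1 is true.
  2. (y3 ∨ ¬y5) — y3 is true.
  3. (¬y7 ∨ y6) — y6 is true.
  4. (¬y7 ∨ y1 ∨ ¬y5) — ¬y5 is true.
  5. (¬y2 ∨ y4 ∨ y1) — y1 is true.
  6. (y2 ∨ y3 ∨ y5) — y2 is true.
  7. (y2 ∨ ¬y5 ∨ ¬y4) — y2 is true.
  8. (y3 ∨ y5) — y3 is true.
  9. (¬y2 ∨ y3 ∨ ¬y6) — y3 is true.
  10. (y6 ∨ y1) — y1 is true.
  11. (y2 ∨ ¬y4 ∨ ¬y8) — y2 is true.
  12. (y8 ∨ y3) — y8 is true.
  13. (y5 ∨ y7) — y7 is true.
  14. (y2 ∨ ¬y6) — y2 is true.
  15. (¬y2 ∨ y7 ∨ ¬y8) — y7 is true.
  16. (y1 ∨ y9) — y1 is true.
  17. (y7 ∨ ¬y9) — y7 is true.
  18. (y9 ∨ ¬y8 ∨ ¬y5) — y9 is true.
  19. (y9 ∨ ¬y8) — y9 is true.
  20. (y1 ∨ y8 ∨ y3) — y8 is true.
  21. (¬y3 ∨ y9) — y9 is true.
  22. (y6 ∨ y1 ∨ y5) — y1 is true.

y1 = T, y2 = T, y3 = T, y4 = F, y5 = F, y6 = T, y7 = T, y8 = T, y9 = T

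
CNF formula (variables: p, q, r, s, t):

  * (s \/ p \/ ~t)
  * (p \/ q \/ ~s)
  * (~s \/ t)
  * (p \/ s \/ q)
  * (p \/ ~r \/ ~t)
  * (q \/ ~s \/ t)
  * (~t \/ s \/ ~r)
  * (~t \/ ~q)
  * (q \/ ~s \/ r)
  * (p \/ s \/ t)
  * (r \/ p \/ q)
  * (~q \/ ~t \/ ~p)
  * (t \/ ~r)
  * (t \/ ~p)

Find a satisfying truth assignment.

Try p = True.
  then t is forced to True.
  then q is forced to False.
Try r = False.
  then s is forced to False.
Every clause has at least one true literal under this assignment.

p=True, q=False, r=False, s=False, t=True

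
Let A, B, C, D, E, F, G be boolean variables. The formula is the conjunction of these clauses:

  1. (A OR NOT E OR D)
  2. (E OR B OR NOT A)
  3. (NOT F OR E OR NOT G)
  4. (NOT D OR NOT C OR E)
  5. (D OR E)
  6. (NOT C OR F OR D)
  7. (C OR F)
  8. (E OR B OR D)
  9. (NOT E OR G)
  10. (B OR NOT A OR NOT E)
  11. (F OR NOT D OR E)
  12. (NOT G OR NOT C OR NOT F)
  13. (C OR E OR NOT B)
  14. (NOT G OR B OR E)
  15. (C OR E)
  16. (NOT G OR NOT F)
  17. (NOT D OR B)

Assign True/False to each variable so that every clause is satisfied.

A = True, B = True, C = True, D = True, E = True, F = False, G = True

Check each clause:
  1. (D OR NOT E OR A) — A is true.
  2. (NOT A OR B OR E) — B is true.
  3. (E OR NOT G OR NOT F) — NOT F is true.
  4. (E OR NOT D OR NOT C) — E is true.
  5. (D OR E) — D is true.
  6. (D OR NOT C OR F) — D is true.
  7. (C OR F) — C is true.
  8. (B OR D OR E) — B is true.
  9. (G OR NOT E) — G is true.
  10. (B OR NOT A OR NOT E) — B is true.
  11. (NOT D OR F OR E) — E is true.
  12. (NOT G OR NOT C OR NOT F) — NOT F is true.
  13. (NOT B OR E OR C) — C is true.
  14. (B OR E OR NOT G) — B is true.
  15. (C OR E) — C is true.
  16. (NOT G OR NOT F) — NOT F is true.
  17. (B OR NOT D) — B is true.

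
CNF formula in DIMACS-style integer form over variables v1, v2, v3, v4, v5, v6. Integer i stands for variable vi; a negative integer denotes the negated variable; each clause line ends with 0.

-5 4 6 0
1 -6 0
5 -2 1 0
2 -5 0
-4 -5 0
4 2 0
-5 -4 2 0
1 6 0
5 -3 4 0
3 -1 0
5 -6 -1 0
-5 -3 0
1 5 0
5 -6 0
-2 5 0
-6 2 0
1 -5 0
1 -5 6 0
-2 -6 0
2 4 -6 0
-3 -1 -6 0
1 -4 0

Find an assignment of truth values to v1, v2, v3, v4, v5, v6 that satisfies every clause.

Set v1 = True and propagate.
  then v3 is forced to True.
  then v5 is forced to False.
  then v4 is forced to True.
  then v6 is forced to False.
  then v2 is forced to False.

v1=T, v2=F, v3=T, v4=T, v5=F, v6=F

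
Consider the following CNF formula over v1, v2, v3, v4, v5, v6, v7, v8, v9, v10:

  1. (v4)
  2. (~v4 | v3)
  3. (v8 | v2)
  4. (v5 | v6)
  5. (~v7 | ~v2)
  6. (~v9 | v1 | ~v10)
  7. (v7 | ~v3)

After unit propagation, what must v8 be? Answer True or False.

(v4) is a unit clause: v4 = True.
In (~v4 | v3), ~v4 is now false; v3 must hold, so v3 = True.
In (~v3 | v7), ~v3 is now false; v7 must hold, so v7 = True.
From (~v2 | ~v7) and v7 = True: v2 = False.
(v2 | v8): since v2 = False, the clause reduces to (v8). v8 = True.

True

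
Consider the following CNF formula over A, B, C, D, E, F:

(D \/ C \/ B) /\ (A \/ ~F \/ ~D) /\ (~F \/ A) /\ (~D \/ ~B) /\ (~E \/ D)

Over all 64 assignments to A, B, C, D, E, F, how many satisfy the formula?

Split on D, then A.
  D=T, A=T: forces B=F; C, E, F free → 2^3 = 8.
  D=T, A=F: remaining (B,C,E,F) ∈ {(F,F,F,F); (F,F,T,F); (F,T,F,F); (F,T,T,F)} — 4.
  D=F, A=T: F free; 3 ways for (B,C,E) × 2^1 = 6.
  D=F, A=F: remaining (B,C,E,F) ∈ {(F,T,F,F); (T,F,F,F); (T,T,F,F)} — 3.
Total: 8 + 4 + 6 + 3 = 21.

21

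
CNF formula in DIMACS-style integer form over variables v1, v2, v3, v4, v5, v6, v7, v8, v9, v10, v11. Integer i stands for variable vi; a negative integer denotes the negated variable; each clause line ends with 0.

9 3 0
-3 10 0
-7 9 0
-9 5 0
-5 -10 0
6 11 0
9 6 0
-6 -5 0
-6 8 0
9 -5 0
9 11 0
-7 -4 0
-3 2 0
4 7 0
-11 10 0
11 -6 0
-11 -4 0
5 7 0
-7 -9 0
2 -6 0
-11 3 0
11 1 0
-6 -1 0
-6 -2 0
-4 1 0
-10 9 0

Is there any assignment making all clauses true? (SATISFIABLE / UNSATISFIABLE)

UNSATISFIABLE

v6 = True:
  propagation gives v5=False, v9=False, v3=True, v10=True; an empty clause results — contradiction.
v6 = False:
  propagation gives v11=True, v9=True, v5=True, v10=False; an empty clause results — contradiction.
Every branch closes, so no satisfying assignment exists.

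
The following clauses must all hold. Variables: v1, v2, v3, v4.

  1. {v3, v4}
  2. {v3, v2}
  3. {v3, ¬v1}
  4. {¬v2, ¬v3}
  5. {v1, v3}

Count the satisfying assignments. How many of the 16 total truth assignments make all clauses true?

The models are:
  v1=F v2=F v3=T v4=F
  v1=F v2=F v3=T v4=T
  v1=T v2=F v3=T v4=F
  v1=T v2=F v3=T v4=T
That's 4 in total.

4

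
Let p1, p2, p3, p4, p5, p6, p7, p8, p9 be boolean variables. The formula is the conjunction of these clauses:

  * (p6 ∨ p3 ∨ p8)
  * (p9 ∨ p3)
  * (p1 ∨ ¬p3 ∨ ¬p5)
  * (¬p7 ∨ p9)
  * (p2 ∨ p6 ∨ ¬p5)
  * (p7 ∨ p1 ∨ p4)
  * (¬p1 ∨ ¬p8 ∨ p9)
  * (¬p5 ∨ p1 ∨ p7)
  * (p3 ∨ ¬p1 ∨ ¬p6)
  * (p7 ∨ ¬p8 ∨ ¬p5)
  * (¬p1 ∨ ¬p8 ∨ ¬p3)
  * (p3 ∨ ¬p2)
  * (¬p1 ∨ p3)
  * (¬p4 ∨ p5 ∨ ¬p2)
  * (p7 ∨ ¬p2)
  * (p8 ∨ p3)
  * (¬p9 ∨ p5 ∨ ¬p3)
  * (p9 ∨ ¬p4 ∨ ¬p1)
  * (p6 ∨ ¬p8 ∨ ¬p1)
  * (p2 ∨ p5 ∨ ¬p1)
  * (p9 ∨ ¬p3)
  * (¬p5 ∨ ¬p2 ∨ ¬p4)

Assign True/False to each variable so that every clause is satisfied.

p1=T, p2=F, p3=T, p4=T, p5=T, p6=T, p7=F, p8=F, p9=T

Set p1 = True and propagate.
  then p3 is forced to True.
  then p8 is forced to False.
  then p9 is forced to True.
  then p5 is forced to True.
The remaining clauses are satisfied by p2 = False, p4 = True, p6 = True, p7 = False.
Every clause has at least one true literal under this assignment.
Check each clause:
  1. (p6 ∨ p8 ∨ p3) — p3 is true.
  2. (p9 ∨ p3) — p9 is true.
  3. (p1 ∨ ¬p3 ∨ ¬p5) — p1 is true.
  4. (p9 ∨ ¬p7) — p9 is true.
  5. (p6 ∨ ¬p5 ∨ p2) — p6 is true.
  6. (p4 ∨ p7 ∨ p1) — p1 is true.
  7. (p9 ∨ ¬p1 ∨ ¬p8) — ¬p8 is true.
  8. (¬p5 ∨ p1 ∨ p7) — p1 is true.
  9. (¬p6 ∨ p3 ∨ ¬p1) — p3 is true.
  10. (p7 ∨ ¬p8 ∨ ¬p5) — ¬p8 is true.
  11. (¬p1 ∨ ¬p8 ∨ ¬p3) — ¬p8 is true.
  12. (¬p2 ∨ p3) — p3 is true.
  13. (¬p1 ∨ p3) — p3 is true.
  14. (¬p4 ∨ p5 ∨ ¬p2) — p5 is true.
  15. (¬p2 ∨ p7) — ¬p2 is true.
  16. (p3 ∨ p8) — p3 is true.
  17. (p5 ∨ ¬p3 ∨ ¬p9) — p5 is true.
  18. (¬p1 ∨ ¬p4 ∨ p9) — p9 is true.
  19. (p6 ∨ ¬p8 ∨ ¬p1) — ¬p8 is true.
  20. (p2 ∨ ¬p1 ∨ p5) — p5 is true.
  21. (¬p3 ∨ p9) — p9 is true.
  22. (¬p4 ∨ ¬p2 ∨ ¬p5) — ¬p2 is true.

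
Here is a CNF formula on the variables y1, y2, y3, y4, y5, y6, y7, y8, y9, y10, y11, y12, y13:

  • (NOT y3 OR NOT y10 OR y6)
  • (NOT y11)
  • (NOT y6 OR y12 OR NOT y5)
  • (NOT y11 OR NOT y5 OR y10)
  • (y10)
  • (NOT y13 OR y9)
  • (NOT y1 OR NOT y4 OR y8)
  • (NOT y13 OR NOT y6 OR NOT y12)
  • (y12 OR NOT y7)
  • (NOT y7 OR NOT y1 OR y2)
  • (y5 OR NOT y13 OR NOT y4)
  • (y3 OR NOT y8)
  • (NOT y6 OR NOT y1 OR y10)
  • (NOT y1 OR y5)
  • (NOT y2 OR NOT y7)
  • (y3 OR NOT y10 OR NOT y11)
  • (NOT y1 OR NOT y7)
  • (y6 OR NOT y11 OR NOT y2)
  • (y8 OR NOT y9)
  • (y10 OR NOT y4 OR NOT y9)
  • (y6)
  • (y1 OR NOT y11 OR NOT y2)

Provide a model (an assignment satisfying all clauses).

(NOT y11) is a unit clause, so y11 = False.
(y10) is a unit clause, so y10 = True.
Unit propagation: (y6) forces y6 = True.
y1 occurs only negated in the remaining clauses — set y1 = False.
Pure literal: y3 appears only positively; assign y3 = True.
Set y2 = False and propagate.
Branch on y4: take y4 = True.
The remaining clauses are satisfied by y5 = True, y7 = True, y8 = True, y9 = True, y12 = True, y13 = False.

y1=F  y2=F  y3=T  y4=T  y5=T  y6=T  y7=T  y8=T  y9=T  y10=T  y11=F  y12=T  y13=F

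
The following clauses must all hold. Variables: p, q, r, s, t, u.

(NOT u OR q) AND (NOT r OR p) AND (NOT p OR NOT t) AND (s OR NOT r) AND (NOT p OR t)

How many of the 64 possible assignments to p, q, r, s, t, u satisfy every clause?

12

Case analysis on p and r:
  p=1, r=1: a clause becomes empty — 0.
  p=1, r=0: a clause becomes empty — 0.
  p=0, r=1: a clause becomes empty — 0.
  p=0, r=0: s, t free; 3 ways for (q,u) × 2^2 = 12.
Total: 0 + 0 + 0 + 12 = 12.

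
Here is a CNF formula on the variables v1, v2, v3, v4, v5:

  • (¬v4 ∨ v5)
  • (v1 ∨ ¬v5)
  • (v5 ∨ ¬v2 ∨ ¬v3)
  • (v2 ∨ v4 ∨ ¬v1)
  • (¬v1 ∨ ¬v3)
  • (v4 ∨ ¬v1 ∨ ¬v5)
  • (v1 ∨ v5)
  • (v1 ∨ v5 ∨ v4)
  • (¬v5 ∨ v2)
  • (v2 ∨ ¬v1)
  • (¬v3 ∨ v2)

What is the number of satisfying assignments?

Satisfying assignments:
  v1=T v2=T v3=F v4=F v5=F
  v1=T v2=T v3=F v4=T v5=T
Count: 2.

2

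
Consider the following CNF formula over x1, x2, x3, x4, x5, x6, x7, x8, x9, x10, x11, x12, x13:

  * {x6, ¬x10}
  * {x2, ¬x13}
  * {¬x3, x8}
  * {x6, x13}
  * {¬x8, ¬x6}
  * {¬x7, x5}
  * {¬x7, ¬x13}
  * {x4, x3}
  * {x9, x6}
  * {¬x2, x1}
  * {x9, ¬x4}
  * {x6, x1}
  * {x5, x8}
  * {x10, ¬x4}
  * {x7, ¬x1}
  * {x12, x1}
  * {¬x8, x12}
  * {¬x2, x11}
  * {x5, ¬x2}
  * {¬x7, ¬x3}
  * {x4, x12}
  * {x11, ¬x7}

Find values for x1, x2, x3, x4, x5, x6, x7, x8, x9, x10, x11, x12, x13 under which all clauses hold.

x1=F, x2=F, x3=F, x4=T, x5=T, x6=T, x7=F, x8=F, x9=T, x10=T, x11=T, x12=T, x13=F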